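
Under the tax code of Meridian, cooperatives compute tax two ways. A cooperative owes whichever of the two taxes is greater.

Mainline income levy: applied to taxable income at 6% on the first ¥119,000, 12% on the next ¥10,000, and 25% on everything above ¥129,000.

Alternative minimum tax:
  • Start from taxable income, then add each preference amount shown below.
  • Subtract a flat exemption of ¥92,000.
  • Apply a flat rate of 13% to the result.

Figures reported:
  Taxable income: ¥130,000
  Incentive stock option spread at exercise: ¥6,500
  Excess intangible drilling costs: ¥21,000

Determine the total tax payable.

Alternative minimum tax:
  Adjusted income: ¥130,000 + ¥6,500 + ¥21,000 = ¥157,500
  Less exemption ¥92,000 → base ¥65,500
  ¥65,500 × 13% = ¥8,515

Mainline income levy:
  ¥119,000 × 6% = ¥7,140
  ¥10,000 × 12% = ¥1,200
  ¥1,000 × 25% = ¥250
  → ¥8,590

¥8,590 > ¥8,515, so the mainline income levy governs.

¥8,590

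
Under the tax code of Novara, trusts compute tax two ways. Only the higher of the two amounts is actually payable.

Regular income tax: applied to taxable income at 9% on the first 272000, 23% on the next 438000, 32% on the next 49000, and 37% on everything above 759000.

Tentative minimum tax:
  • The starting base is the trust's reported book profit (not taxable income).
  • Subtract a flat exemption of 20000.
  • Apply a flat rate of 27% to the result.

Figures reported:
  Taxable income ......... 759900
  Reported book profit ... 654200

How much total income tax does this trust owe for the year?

171234

Regular income tax:
  272000 × 9% = 24480
  438000 × 23% = 100740
  49000 × 32% = 15680
  900 × 37% = 333
  → 141233

Tentative minimum tax:
  Base (reported book profit): 654200
  Less exemption 20000 → base 634200
  634200 × 27% = 171234

171234 > 141233, so the tentative minimum tax is the binding amount.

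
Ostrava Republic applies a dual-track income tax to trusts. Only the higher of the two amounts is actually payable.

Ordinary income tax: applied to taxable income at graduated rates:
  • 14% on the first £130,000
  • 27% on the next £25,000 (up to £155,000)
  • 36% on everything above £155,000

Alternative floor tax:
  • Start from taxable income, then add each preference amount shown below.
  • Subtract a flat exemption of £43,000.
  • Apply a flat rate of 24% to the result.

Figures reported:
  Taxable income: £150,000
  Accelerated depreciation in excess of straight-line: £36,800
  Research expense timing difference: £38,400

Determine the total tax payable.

£43,728

Alternative floor tax:
  Adjusted income: £150,000 + £36,800 + £38,400 = £225,200
  Less exemption £43,000 → base £182,200
  £182,200 × 24% = £43,728

Ordinary income tax:
  £130,000 × 14% = £18,200
  £20,000 × 27% = £5,400
  → £23,600

£43,728 > £23,600, so the alternative floor tax is the binding amount.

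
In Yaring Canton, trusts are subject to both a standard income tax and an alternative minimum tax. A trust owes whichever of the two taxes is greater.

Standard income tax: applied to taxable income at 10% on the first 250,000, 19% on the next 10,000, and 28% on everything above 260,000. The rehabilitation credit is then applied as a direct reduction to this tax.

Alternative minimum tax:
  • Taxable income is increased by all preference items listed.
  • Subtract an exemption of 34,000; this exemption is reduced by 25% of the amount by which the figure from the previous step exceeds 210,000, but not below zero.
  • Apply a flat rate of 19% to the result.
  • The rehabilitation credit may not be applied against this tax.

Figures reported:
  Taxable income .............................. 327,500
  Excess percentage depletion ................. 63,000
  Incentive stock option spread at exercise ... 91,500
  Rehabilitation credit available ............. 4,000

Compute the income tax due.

91,580

Alternative minimum tax:
  Adjusted income: 327,500 + 63,000 + 91,500 = 482,000
  Exemption: 25% × (482,000 − 210,000) = 68,000 ≥ 34,000, so the exemption is fully phased out
  Base: 482,000 − 0 = 482,000
  482,000 × 19% = 91,580

Standard income tax:
  250,000 × 10% = 25,000
  10,000 × 19% = 1,900
  67,500 × 28% = 18,900
  → 45,800
  Less rehabilitation credit 4,000 → 41,800

91,580 > 41,800, so the alternative minimum tax is the binding amount.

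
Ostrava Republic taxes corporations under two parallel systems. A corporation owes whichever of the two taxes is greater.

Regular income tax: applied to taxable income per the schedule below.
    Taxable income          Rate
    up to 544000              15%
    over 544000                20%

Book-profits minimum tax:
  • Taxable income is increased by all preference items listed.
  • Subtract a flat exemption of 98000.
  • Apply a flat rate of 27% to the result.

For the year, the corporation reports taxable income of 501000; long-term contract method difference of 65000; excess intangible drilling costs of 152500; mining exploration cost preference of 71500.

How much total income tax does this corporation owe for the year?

Regular income tax:
  501000 × 15% = 75150

Book-profits minimum tax:
  Adjusted income: 501000 + 65000 + 152500 + 71500 = 790000
  Less exemption 98000 → base 692000
  692000 × 27% = 186840

186840 > 75150, so the book-profits minimum tax is the binding amount.

186840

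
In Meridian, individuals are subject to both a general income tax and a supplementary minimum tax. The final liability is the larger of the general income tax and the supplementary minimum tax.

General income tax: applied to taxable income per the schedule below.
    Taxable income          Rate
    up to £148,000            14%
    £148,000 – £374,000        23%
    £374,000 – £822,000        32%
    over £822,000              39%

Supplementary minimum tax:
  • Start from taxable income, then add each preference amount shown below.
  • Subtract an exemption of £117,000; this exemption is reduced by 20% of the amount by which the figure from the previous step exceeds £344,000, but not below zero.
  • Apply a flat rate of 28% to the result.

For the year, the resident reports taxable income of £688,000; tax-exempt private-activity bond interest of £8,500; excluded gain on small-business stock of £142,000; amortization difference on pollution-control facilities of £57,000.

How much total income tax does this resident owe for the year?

Supplementary minimum tax:
  Adjusted income: £688,000 + £8,500 + £142,000 + £57,000 = £895,500
  Exemption: £117,000 − 20% × (£895,500 − £344,000) = £117,000 − £110,300 = £6,700
  Base: £895,500 − £6,700 = £888,800
  £888,800 × 28% = £248,864

General income tax:
  £148,000 × 14% = £20,720
  £226,000 × 23% = £51,980
  £314,000 × 32% = £100,480
  → £173,180

£248,864 > £173,180, so the supplementary minimum tax is the binding amount.

£248,864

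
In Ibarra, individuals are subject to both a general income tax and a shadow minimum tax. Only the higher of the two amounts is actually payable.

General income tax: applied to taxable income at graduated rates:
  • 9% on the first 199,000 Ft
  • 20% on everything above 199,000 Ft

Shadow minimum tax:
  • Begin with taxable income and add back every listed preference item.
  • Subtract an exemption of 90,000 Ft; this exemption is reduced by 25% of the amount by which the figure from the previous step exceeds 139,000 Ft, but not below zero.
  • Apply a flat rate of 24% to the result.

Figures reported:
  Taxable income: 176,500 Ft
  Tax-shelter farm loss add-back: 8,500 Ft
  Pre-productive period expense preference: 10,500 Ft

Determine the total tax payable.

Shadow minimum tax:
  Adjusted income: 176,500 Ft + 8,500 Ft + 10,500 Ft = 195,500 Ft
  Exemption: 90,000 Ft − 25% × (195,500 Ft − 139,000 Ft) = 90,000 Ft − 14,125 Ft = 75,875 Ft
  Base: 195,500 Ft − 75,875 Ft = 119,625 Ft
  119,625 Ft × 24% = 28,710 Ft

General income tax:
  176,500 Ft × 9% = 15,885 Ft

28,710 Ft > 15,885 Ft, so the shadow minimum tax is the binding amount.

28,710 Ft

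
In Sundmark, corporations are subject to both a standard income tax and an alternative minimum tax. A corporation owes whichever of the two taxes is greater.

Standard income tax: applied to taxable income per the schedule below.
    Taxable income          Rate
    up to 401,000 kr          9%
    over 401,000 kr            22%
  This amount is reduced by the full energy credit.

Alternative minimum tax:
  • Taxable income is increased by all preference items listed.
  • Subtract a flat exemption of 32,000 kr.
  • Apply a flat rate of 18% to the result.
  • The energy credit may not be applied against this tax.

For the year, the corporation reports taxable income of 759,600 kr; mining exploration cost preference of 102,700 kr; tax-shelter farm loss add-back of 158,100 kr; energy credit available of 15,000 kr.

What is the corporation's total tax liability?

177,912 kr

Standard income tax:
  401,000 kr × 9% = 36,090 kr
  358,600 kr × 22% = 78,892 kr
  → 114,982 kr
  Less energy credit 15,000 kr → 99,982 kr

Alternative minimum tax:
  Adjusted income: 759,600 kr + 102,700 kr + 158,100 kr = 1,020,400 kr
  Less exemption 32,000 kr → base 988,400 kr
  988,400 kr × 18% = 177,912 kr

177,912 kr > 99,982 kr, so the alternative minimum tax is the binding amount.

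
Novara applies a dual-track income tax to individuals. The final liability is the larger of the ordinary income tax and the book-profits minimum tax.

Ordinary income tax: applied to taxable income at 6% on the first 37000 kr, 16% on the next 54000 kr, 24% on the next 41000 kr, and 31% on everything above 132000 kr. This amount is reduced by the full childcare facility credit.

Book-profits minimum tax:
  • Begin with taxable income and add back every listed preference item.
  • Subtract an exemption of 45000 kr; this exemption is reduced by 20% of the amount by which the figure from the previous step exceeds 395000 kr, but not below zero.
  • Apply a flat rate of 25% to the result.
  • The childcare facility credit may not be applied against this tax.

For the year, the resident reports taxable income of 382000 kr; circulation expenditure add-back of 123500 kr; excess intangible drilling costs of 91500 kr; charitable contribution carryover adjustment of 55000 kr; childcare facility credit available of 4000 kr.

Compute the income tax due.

163000 kr

Book-profits minimum tax:
  Adjusted income: 382000 kr + 123500 kr + 91500 kr + 55000 kr = 652000 kr
  Exemption: 20% × (652000 kr − 395000 kr) = 51400 kr ≥ 45000 kr, so the exemption is fully phased out
  Base: 652000 kr − 0 kr = 652000 kr
  652000 kr × 25% = 163000 kr

Ordinary income tax:
  37000 kr × 6% = 2220 kr
  54000 kr × 16% = 8640 kr
  41000 kr × 24% = 9840 kr
  250000 kr × 31% = 77500 kr
  → 98200 kr
  Less childcare facility credit 4000 kr → 94200 kr

163000 kr > 94200 kr, so the book-profits minimum tax is the binding amount.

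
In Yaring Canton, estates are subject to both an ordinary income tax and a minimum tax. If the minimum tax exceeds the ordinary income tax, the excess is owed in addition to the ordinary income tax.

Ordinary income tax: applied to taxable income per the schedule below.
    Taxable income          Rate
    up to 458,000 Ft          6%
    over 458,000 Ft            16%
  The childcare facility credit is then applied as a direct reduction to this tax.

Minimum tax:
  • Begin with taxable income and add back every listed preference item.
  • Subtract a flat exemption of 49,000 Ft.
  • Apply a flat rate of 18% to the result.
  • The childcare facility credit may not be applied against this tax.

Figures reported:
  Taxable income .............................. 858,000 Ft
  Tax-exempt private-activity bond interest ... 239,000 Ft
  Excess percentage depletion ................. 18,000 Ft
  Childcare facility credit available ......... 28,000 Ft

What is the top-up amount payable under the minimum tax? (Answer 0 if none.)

128,400 Ft

Ordinary income tax:
  458,000 Ft × 6% = 27,480 Ft
  400,000 Ft × 16% = 64,000 Ft
  → 91,480 Ft
  Less childcare facility credit 28,000 Ft → 63,480 Ft

Minimum tax:
  Adjusted income: 858,000 Ft + 239,000 Ft + 18,000 Ft = 1,115,000 Ft
  Less exemption 49,000 Ft → base 1,066,000 Ft
  1,066,000 Ft × 18% = 191,880 Ft

Excess of minimum tax over ordinary income tax: 191,880 Ft − 63,480 Ft = 128,400 Ft.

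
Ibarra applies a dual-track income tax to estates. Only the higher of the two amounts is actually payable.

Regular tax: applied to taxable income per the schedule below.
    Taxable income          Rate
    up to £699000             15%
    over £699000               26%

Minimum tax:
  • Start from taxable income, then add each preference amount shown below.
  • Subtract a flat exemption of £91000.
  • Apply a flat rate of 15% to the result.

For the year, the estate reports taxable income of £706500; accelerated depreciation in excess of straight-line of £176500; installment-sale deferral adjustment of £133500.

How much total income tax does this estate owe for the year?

£138825

Minimum tax:
  Adjusted income: £706500 + £176500 + £133500 = £1016500
  Less exemption £91000 → base £925500
  £925500 × 15% = £138825

Regular tax:
  £699000 × 15% = £104850
  £7500 × 26% = £1950
  → £106800

£138825 > £106800, so the minimum tax is the binding amount.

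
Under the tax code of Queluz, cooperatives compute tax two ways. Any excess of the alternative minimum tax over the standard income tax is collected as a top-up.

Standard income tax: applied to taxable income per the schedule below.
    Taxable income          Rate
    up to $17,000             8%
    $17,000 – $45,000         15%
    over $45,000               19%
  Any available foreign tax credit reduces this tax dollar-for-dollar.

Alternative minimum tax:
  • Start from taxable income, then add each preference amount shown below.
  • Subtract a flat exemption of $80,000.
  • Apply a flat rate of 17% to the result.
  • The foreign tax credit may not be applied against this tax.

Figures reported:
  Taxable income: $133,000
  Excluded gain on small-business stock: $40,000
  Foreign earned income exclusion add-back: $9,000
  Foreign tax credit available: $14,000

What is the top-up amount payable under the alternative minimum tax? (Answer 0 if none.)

$9,060

Standard income tax:
  $17,000 × 8% = $1,360
  $28,000 × 15% = $4,200
  $88,000 × 19% = $16,720
  → $22,280
  Less foreign tax credit $14,000 → $8,280

Alternative minimum tax:
  Adjusted income: $133,000 + $40,000 + $9,000 = $182,000
  Less exemption $80,000 → base $102,000
  $102,000 × 17% = $17,340

Excess of alternative minimum tax over standard income tax: $17,340 − $8,280 = $9,060.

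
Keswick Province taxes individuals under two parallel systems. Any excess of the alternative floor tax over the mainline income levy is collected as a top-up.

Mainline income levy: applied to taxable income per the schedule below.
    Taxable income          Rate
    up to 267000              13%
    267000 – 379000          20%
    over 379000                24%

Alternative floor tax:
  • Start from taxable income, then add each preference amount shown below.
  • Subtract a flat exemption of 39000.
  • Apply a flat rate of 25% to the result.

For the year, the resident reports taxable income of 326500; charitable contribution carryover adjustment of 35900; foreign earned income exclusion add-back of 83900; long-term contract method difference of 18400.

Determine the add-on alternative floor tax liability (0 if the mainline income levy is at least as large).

Alternative floor tax:
  Adjusted income: 326500 + 35900 + 83900 + 18400 = 464700
  Less exemption 39000 → base 425700
  425700 × 25% = 106425

Mainline income levy:
  267000 × 13% = 34710
  59500 × 20% = 11900
  → 46610

Excess of alternative floor tax over mainline income levy: 106425 − 46610 = 59815.

59815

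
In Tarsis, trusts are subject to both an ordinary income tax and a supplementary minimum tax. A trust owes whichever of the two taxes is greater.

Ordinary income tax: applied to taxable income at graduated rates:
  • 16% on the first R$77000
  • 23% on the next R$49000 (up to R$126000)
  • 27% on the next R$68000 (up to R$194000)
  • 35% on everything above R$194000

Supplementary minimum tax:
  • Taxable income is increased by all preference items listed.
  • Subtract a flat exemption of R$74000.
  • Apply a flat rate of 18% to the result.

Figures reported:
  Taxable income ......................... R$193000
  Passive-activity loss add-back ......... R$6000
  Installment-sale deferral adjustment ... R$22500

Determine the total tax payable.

R$41680

Ordinary income tax:
  R$77000 × 16% = R$12320
  R$49000 × 23% = R$11270
  R$67000 × 27% = R$18090
  → R$41680

Supplementary minimum tax:
  Adjusted income: R$193000 + R$6000 + R$22500 = R$221500
  Less exemption R$74000 → base R$147500
  R$147500 × 18% = R$26550

R$41680 > R$26550, so the ordinary income tax governs.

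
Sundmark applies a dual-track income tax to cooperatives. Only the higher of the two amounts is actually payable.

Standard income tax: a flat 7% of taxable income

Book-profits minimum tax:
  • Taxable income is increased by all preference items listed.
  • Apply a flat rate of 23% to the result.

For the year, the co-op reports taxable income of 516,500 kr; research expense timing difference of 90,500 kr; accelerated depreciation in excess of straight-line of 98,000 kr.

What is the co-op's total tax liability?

162,150 kr

Book-profits minimum tax:
  Adjusted income: 516,500 kr + 90,500 kr + 98,000 kr = 705,000 kr
  705,000 kr × 23% = 162,150 kr

Standard income tax:
  516,500 kr × 7% = 36,155 kr

162,150 kr > 36,155 kr, so the book-profits minimum tax is the binding amount.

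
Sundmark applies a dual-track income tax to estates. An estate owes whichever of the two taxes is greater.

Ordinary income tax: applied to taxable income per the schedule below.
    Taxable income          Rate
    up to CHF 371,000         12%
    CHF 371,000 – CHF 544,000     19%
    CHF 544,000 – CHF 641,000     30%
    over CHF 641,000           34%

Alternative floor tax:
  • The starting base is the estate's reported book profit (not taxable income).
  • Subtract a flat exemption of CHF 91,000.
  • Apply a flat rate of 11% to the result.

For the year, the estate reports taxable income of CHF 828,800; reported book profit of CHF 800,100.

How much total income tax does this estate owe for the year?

Ordinary income tax:
  CHF 371,000 × 12% = CHF 44,520
  CHF 173,000 × 19% = CHF 32,870
  CHF 97,000 × 30% = CHF 29,100
  CHF 187,800 × 34% = CHF 63,852
  → CHF 170,342

Alternative floor tax:
  Base (reported book profit): CHF 800,100
  Less exemption CHF 91,000 → base CHF 709,100
  CHF 709,100 × 11% = CHF 78,001

CHF 170,342 > CHF 78,001, so the ordinary income tax governs.

CHF 170,342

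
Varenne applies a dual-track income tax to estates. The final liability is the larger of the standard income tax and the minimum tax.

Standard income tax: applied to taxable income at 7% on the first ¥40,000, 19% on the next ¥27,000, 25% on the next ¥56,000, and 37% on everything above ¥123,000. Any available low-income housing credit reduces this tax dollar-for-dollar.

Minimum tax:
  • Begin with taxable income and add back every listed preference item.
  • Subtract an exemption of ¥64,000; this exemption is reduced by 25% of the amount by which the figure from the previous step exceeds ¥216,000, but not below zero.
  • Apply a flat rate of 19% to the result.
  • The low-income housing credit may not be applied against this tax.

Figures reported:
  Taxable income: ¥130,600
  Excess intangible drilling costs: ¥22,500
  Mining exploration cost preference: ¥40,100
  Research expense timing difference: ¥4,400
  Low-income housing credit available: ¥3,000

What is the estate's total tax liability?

Minimum tax:
  Adjusted income: ¥130,600 + ¥22,500 + ¥40,100 + ¥4,400 = ¥197,600
  Exemption: ¥197,600 ≤ ¥216,000, so full ¥64,000 applies
  Base: ¥197,600 − ¥64,000 = ¥133,600
  ¥133,600 × 19% = ¥25,384

Standard income tax:
  ¥40,000 × 7% = ¥2,800
  ¥27,000 × 19% = ¥5,130
  ¥56,000 × 25% = ¥14,000
  ¥7,600 × 37% = ¥2,812
  → ¥24,742
  Less low-income housing credit ¥3,000 → ¥21,742

¥25,384 > ¥21,742, so the minimum tax is the binding amount.

¥25,384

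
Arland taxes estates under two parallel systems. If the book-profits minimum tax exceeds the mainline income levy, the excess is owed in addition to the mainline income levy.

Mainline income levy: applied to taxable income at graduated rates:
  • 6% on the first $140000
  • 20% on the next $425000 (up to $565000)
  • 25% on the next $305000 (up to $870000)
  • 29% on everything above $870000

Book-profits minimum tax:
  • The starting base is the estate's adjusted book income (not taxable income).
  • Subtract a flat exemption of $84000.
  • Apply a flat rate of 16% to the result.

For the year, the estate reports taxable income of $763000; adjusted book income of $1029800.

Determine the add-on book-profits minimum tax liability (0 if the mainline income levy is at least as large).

$8428

Mainline income levy:
  $140000 × 6% = $8400
  $425000 × 20% = $85000
  $198000 × 25% = $49500
  → $142900

Book-profits minimum tax:
  Base (adjusted book income): $1029800
  Less exemption $84000 → base $945800
  $945800 × 16% = $151328

Excess of book-profits minimum tax over mainline income levy: $151328 − $142900 = $8428.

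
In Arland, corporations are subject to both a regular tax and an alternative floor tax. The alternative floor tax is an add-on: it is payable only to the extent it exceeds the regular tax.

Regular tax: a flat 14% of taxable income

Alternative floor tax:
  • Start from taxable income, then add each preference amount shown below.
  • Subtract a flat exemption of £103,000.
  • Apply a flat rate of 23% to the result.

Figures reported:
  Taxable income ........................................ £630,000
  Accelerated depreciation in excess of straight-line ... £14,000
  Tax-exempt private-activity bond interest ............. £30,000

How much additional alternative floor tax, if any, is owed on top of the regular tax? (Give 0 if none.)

Regular tax:
  £630,000 × 14% = £88,200

Alternative floor tax:
  Adjusted income: £630,000 + £14,000 + £30,000 = £674,000
  Less exemption £103,000 → base £571,000
  £571,000 × 23% = £131,330

Excess of alternative floor tax over regular tax: £131,330 − £88,200 = £43,130.

£43,130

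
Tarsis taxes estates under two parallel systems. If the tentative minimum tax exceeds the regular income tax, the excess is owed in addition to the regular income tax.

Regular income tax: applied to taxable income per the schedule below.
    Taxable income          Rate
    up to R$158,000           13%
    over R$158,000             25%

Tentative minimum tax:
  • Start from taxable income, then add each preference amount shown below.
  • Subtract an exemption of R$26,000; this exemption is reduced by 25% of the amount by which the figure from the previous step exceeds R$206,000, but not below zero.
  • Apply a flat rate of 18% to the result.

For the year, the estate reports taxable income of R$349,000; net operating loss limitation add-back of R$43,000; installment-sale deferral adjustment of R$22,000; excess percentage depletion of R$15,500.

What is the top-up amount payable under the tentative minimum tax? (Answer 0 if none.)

Regular income tax:
  R$158,000 × 13% = R$20,540
  R$191,000 × 25% = R$47,750
  → R$68,290

Tentative minimum tax:
  Adjusted income: R$349,000 + R$43,000 + R$22,000 + R$15,500 = R$429,500
  Exemption: 25% × (R$429,500 − R$206,000) = R$55,875 ≥ R$26,000, so the exemption is fully phased out
  Base: R$429,500 − R$0 = R$429,500
  R$429,500 × 18% = R$77,310

Excess of tentative minimum tax over regular income tax: R$77,310 − R$68,290 = R$9,020.

R$9,020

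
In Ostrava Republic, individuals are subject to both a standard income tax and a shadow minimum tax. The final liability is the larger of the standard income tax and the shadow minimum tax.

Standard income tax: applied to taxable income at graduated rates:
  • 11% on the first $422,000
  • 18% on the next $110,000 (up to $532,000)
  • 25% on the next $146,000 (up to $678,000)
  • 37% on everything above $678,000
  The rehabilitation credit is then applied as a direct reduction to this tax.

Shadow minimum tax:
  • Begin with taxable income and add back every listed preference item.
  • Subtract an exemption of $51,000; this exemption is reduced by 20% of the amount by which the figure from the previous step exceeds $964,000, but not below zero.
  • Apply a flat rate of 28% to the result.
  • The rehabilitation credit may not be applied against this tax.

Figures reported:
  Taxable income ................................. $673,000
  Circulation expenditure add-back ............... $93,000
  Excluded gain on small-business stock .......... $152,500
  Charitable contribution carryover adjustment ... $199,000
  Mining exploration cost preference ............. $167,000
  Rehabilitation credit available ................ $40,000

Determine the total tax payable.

Standard income tax:
  $422,000 × 11% = $46,420
  $110,000 × 18% = $19,800
  $141,000 × 25% = $35,250
  → $101,470
  Less rehabilitation credit $40,000 → $61,470

Shadow minimum tax:
  Adjusted income: $673,000 + $93,000 + $152,500 + $199,000 + $167,000 = $1,284,500
  Exemption: 20% × ($1,284,500 − $964,000) = $64,100 ≥ $51,000, so the exemption is fully phased out
  Base: $1,284,500 − $0 = $1,284,500
  $1,284,500 × 28% = $359,660

$359,660 > $61,470, so the shadow minimum tax is the binding amount.

$359,660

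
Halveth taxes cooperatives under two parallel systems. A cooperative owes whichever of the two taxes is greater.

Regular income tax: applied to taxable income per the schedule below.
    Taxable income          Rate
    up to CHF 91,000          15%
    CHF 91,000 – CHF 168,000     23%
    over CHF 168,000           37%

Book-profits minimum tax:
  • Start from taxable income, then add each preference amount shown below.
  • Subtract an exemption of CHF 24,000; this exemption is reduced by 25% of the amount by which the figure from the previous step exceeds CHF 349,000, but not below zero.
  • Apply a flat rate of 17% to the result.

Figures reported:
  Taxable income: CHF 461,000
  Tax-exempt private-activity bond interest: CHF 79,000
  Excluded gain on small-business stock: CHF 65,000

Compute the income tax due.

CHF 139,770

Regular income tax:
  CHF 91,000 × 15% = CHF 13,650
  CHF 77,000 × 23% = CHF 17,710
  CHF 293,000 × 37% = CHF 108,410
  → CHF 139,770

Book-profits minimum tax:
  Adjusted income: CHF 461,000 + CHF 79,000 + CHF 65,000 = CHF 605,000
  Exemption: 25% × (CHF 605,000 − CHF 349,000) = CHF 64,000 ≥ CHF 24,000, so the exemption is fully phased out
  Base: CHF 605,000 − CHF 0 = CHF 605,000
  CHF 605,000 × 17% = CHF 102,850

CHF 139,770 > CHF 102,850, so the regular income tax governs.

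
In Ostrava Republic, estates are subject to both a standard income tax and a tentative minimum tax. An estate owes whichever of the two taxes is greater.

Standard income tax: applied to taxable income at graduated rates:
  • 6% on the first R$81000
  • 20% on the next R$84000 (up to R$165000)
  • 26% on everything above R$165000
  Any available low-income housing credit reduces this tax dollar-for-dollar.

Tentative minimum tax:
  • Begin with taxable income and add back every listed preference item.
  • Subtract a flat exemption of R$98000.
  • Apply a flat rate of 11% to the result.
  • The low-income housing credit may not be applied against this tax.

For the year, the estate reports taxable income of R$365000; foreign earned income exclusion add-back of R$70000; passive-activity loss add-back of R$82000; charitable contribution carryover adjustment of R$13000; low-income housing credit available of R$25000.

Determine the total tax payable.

R$48660

Tentative minimum tax:
  Adjusted income: R$365000 + R$70000 + R$82000 + R$13000 = R$530000
  Less exemption R$98000 → base R$432000
  R$432000 × 11% = R$47520

Standard income tax:
  R$81000 × 6% = R$4860
  R$84000 × 20% = R$16800
  R$200000 × 26% = R$52000
  → R$73660
  Less low-income housing credit R$25000 → R$48660

R$48660 > R$47520, so the standard income tax governs.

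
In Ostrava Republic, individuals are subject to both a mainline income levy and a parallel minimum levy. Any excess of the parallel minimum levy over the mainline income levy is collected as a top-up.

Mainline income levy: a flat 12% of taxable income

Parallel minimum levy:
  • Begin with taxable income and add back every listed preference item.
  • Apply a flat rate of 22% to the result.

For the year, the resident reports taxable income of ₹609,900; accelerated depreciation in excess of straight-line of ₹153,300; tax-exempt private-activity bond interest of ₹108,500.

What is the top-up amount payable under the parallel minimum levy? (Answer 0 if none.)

₹118,586

Parallel minimum levy:
  Adjusted income: ₹609,900 + ₹153,300 + ₹108,500 = ₹871,700
  ₹871,700 × 22% = ₹191,774

Mainline income levy:
  ₹609,900 × 12% = ₹73,188

Excess of parallel minimum levy over mainline income levy: ₹191,774 − ₹73,188 = ₹118,586.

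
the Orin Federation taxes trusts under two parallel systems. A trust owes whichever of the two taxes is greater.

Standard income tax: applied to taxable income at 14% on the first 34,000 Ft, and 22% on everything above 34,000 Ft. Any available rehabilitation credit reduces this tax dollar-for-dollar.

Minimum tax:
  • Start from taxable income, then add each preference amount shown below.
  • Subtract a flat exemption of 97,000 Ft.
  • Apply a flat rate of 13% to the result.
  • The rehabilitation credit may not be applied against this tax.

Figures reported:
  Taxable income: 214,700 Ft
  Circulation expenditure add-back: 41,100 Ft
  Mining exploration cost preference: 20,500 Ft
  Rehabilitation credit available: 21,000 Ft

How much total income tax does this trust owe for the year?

Minimum tax:
  Adjusted income: 214,700 Ft + 41,100 Ft + 20,500 Ft = 276,300 Ft
  Less exemption 97,000 Ft → base 179,300 Ft
  179,300 Ft × 13% = 23,309 Ft

Standard income tax:
  34,000 Ft × 14% = 4,760 Ft
  180,700 Ft × 22% = 39,754 Ft
  → 44,514 Ft
  Less rehabilitation credit 21,000 Ft → 23,514 Ft

23,514 Ft > 23,309 Ft, so the standard income tax governs.

23,514 Ft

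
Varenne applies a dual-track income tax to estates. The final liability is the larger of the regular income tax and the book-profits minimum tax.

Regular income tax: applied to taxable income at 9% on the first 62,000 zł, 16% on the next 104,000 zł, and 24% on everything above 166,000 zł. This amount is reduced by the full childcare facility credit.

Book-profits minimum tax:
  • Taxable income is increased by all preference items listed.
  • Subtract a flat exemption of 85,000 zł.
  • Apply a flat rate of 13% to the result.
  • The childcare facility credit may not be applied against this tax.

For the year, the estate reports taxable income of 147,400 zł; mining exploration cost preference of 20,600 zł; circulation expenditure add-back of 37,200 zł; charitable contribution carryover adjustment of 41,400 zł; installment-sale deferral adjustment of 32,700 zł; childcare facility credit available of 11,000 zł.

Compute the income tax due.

25,259 zł

Regular income tax:
  62,000 zł × 9% = 5,580 zł
  85,400 zł × 16% = 13,664 zł
  → 19,244 zł
  Less childcare facility credit 11,000 zł → 8,244 zł

Book-profits minimum tax:
  Adjusted income: 147,400 zł + 20,600 zł + 37,200 zł + 41,400 zł + 32,700 zł = 279,300 zł
  Less exemption 85,000 zł → base 194,300 zł
  194,300 zł × 13% = 25,259 zł

25,259 zł > 8,244 zł, so the book-profits minimum tax is the binding amount.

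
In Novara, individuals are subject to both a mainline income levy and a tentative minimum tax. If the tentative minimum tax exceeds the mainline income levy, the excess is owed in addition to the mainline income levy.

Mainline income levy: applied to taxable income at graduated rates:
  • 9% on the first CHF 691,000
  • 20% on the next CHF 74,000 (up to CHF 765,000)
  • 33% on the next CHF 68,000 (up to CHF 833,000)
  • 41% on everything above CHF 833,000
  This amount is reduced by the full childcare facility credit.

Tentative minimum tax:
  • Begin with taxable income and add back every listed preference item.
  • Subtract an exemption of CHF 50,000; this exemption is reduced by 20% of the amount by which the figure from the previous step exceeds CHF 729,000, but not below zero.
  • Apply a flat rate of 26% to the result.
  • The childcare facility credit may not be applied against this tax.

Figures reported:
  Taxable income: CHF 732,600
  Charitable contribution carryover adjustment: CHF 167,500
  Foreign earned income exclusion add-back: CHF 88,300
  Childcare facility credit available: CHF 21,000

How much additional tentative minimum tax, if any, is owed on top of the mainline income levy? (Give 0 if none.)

CHF 207,474

Tentative minimum tax:
  Adjusted income: CHF 732,600 + CHF 167,500 + CHF 88,300 = CHF 988,400
  Exemption: 20% × (CHF 988,400 − CHF 729,000) = CHF 51,880 ≥ CHF 50,000, so the exemption is fully phased out
  Base: CHF 988,400 − CHF 0 = CHF 988,400
  CHF 988,400 × 26% = CHF 256,984

Mainline income levy:
  CHF 691,000 × 9% = CHF 62,190
  CHF 41,600 × 20% = CHF 8,320
  → CHF 70,510
  Less childcare facility credit CHF 21,000 → CHF 49,510

Excess of tentative minimum tax over mainline income levy: CHF 256,984 − CHF 49,510 = CHF 207,474.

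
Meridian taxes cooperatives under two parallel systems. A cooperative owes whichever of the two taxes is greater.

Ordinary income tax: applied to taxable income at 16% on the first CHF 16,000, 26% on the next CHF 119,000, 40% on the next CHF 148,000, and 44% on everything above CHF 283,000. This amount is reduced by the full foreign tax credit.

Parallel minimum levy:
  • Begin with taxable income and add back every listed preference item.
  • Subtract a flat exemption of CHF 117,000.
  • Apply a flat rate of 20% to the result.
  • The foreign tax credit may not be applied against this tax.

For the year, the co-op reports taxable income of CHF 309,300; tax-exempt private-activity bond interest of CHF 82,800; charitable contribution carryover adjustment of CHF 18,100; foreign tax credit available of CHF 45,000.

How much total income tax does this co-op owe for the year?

CHF 59,272

Ordinary income tax:
  CHF 16,000 × 16% = CHF 2,560
  CHF 119,000 × 26% = CHF 30,940
  CHF 148,000 × 40% = CHF 59,200
  CHF 26,300 × 44% = CHF 11,572
  → CHF 104,272
  Less foreign tax credit CHF 45,000 → CHF 59,272

Parallel minimum levy:
  Adjusted income: CHF 309,300 + CHF 82,800 + CHF 18,100 = CHF 410,200
  Less exemption CHF 117,000 → base CHF 293,200
  CHF 293,200 × 20% = CHF 58,640

CHF 59,272 > CHF 58,640, so the ordinary income tax governs.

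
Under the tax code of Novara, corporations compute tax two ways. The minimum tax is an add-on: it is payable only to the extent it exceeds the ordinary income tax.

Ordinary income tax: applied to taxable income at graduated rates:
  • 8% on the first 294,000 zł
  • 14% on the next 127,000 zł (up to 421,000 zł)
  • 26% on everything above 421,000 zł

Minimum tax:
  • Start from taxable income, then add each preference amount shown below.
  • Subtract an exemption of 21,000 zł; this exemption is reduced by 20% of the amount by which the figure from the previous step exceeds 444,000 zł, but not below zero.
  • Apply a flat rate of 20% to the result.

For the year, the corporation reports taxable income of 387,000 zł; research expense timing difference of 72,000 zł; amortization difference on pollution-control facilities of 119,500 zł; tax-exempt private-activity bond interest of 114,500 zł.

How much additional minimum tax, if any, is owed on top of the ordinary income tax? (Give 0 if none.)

Ordinary income tax:
  294,000 zł × 8% = 23,520 zł
  93,000 zł × 14% = 13,020 zł
  → 36,540 zł

Minimum tax:
  Adjusted income: 387,000 zł + 72,000 zł + 119,500 zł + 114,500 zł = 693,000 zł
  Exemption: 20% × (693,000 zł − 444,000 zł) = 49,800 zł ≥ 21,000 zł, so the exemption is fully phased out
  Base: 693,000 zł − 0 zł = 693,000 zł
  693,000 zł × 20% = 138,600 zł

Excess of minimum tax over ordinary income tax: 138,600 zł − 36,540 zł = 102,060 zł.

102,060 zł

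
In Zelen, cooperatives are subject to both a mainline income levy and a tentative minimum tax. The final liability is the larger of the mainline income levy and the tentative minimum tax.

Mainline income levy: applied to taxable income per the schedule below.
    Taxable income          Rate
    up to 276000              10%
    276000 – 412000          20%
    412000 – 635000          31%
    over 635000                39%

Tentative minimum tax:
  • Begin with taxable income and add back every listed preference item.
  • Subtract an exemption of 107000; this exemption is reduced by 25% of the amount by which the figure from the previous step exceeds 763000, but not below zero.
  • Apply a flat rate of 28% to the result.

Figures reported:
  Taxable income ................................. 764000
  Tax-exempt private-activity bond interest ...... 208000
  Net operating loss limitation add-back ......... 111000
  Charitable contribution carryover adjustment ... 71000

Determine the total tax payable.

Mainline income levy:
  276000 × 10% = 27600
  136000 × 20% = 27200
  223000 × 31% = 69130
  129000 × 39% = 50310
  → 174240

Tentative minimum tax:
  Adjusted income: 764000 + 208000 + 111000 + 71000 = 1154000
  Exemption: 107000 − 25% × (1154000 − 763000) = 107000 − 97750 = 9250
  Base: 1154000 − 9250 = 1144750
  1144750 × 28% = 320530

320530 > 174240, so the tentative minimum tax is the binding amount.

320530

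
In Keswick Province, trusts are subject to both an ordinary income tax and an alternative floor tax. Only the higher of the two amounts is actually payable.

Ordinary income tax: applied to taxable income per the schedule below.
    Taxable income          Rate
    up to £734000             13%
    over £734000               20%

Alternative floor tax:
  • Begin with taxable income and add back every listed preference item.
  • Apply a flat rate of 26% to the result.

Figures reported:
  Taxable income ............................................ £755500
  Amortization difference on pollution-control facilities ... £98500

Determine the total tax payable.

Alternative floor tax:
  Adjusted income: £755500 + £98500 = £854000
  £854000 × 26% = £222040

Ordinary income tax:
  £734000 × 13% = £95420
  £21500 × 20% = £4300
  → £99720

£222040 > £99720, so the alternative floor tax is the binding amount.

£222040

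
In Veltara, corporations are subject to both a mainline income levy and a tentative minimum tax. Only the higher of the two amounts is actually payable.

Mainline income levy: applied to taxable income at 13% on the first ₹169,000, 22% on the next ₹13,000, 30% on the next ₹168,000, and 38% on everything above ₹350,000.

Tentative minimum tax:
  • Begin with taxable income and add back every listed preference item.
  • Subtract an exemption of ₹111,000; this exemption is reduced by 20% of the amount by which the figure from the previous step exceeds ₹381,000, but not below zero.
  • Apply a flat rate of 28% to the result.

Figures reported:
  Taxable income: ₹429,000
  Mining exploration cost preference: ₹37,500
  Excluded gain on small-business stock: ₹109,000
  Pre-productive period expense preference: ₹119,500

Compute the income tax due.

₹181,104

Tentative minimum tax:
  Adjusted income: ₹429,000 + ₹37,500 + ₹109,000 + ₹119,500 = ₹695,000
  Exemption: ₹111,000 − 20% × (₹695,000 − ₹381,000) = ₹111,000 − ₹62,800 = ₹48,200
  Base: ₹695,000 − ₹48,200 = ₹646,800
  ₹646,800 × 28% = ₹181,104

Mainline income levy:
  ₹169,000 × 13% = ₹21,970
  ₹13,000 × 22% = ₹2,860
  ₹168,000 × 30% = ₹50,400
  ₹79,000 × 38% = ₹30,020
  → ₹105,250

₹181,104 > ₹105,250, so the tentative minimum tax is the binding amount.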